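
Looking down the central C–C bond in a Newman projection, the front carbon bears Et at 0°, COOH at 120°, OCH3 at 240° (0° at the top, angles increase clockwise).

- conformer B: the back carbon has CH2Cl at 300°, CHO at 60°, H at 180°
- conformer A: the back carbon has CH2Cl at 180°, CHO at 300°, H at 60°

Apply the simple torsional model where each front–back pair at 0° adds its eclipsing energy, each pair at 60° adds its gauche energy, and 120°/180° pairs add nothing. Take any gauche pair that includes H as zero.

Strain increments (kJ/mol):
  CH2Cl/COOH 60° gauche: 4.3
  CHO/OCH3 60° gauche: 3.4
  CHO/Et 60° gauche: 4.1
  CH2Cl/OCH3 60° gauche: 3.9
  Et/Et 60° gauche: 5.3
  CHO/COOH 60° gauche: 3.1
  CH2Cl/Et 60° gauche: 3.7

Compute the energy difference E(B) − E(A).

-0.9 kJ/mol

B is staggered. Et at 0° is gauche with CH2Cl at 300° (3.7); Et at 0° is gauche with CHO at 60° (4.1); COOH at 120° is gauche with CHO at 60° (3.1); OCH3 at 240° is gauche with CH2Cl at 300° (3.9). Total 14.8 kJ/mol.
A is staggered. Et at 0° is gauche with CHO at 300° (4.1); COOH at 120° is gauche with CH2Cl at 180° (4.3); OCH3 at 240° is gauche with CH2Cl at 180° (3.9); OCH3 at 240° is gauche with CHO at 300° (3.4). Total 15.7 kJ/mol.
E(B) − E(A) = 14.8 − 15.7 = -0.9 kJ/mol.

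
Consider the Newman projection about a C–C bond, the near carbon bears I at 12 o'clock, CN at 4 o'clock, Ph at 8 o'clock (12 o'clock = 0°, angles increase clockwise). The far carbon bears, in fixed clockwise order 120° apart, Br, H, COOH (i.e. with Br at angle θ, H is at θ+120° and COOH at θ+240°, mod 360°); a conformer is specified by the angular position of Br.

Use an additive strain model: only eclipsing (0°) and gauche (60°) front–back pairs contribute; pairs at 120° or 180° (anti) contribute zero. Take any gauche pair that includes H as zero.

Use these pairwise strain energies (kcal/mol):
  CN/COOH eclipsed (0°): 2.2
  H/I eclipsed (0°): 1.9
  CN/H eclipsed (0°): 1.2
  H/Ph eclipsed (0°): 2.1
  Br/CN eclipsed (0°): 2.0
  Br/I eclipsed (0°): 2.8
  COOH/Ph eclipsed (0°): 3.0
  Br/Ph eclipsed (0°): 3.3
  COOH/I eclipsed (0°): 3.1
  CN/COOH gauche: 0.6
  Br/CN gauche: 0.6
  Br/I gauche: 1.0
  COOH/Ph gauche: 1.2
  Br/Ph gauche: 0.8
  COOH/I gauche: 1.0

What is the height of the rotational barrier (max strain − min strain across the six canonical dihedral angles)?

Br at 0° is eclipsed. I at 0° is eclipsed with Br at 0° (2.8); CN at 120° is eclipsed with H at 120° (1.2); Ph at 240° is eclipsed with COOH at 240° (3.0). Total 7.0 kcal/mol.
Br at 60° is staggered. I at 0° is gauche with Br at 60° (1.0); I at 0° is gauche with COOH at 300° (1.0); CN at 120° is gauche with Br at 60° (0.6); Ph at 240° is gauche with COOH at 300° (1.2). Total 3.8 kcal/mol.
Br at 120° is eclipsed. I at 0° is eclipsed with COOH at 0° (3.1); CN at 120° is eclipsed with Br at 120° (2.0); Ph at 240° is eclipsed with H at 240° (2.1). Total 7.2 kcal/mol.
Br at 180° is staggered. I at 0° is gauche with COOH at 60° (1.0); CN at 120° is gauche with Br at 180° (0.6); CN at 120° is gauche with COOH at 60° (0.6); Ph at 240° is gauche with Br at 180° (0.8). Total 3.0 kcal/mol.
Br at 240° is eclipsed. I at 0° is eclipsed with H at 0° (1.9); CN at 120° is eclipsed with COOH at 120° (2.2); Ph at 240° is eclipsed with Br at 240° (3.3). Total 7.4 kcal/mol.
Br at 300° is staggered. I at 0° is gauche with Br at 300° (1.0); CN at 120° is gauche with COOH at 180° (0.6); Ph at 240° is gauche with Br at 300° (0.8); Ph at 240° is gauche with COOH at 180° (1.2). Total 3.6 kcal/mol.
Max at 240° (7.4 kcal/mol), min at 180° (3.0 kcal/mol); barrier = 4.4 kcal/mol.

4.4 kcal/mol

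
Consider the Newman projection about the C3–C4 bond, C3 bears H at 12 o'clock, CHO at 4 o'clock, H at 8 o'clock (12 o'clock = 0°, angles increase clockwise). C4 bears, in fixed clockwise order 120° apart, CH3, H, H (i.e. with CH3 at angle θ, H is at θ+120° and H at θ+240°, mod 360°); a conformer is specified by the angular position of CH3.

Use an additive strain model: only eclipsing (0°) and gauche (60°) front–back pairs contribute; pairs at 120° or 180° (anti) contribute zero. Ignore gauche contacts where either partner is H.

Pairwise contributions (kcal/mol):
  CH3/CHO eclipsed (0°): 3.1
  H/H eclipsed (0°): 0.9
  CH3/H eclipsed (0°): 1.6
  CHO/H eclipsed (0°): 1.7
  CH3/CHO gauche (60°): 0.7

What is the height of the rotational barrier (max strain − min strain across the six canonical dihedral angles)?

CH3 at 0° (eclipsed): H(0°)/CH3(0°) eclipsed 1.6; CHO(120°)/H(120°) eclipsed 1.7; H(240°)/H(240°) eclipsed 0.9 → 4.2 kcal/mol.
CH3 at 60° (staggered): CHO(120°)/CH3(60°) gauche 0.7 → 0.7 kcal/mol.
CH3 at 120° (eclipsed): H(0°)/H(0°) eclipsed 0.9; CHO(120°)/CH3(120°) eclipsed 3.1; H(240°)/H(240°) eclipsed 0.9 → 4.9 kcal/mol.
CH3 at 180° (staggered): CHO(120°)/CH3(180°) gauche 0.7 → 0.7 kcal/mol.
CH3 at 240° (eclipsed): H(0°)/H(0°) eclipsed 0.9; CHO(120°)/H(120°) eclipsed 1.7; H(240°)/CH3(240°) eclipsed 1.6 → 4.2 kcal/mol.
CH3 at 300° (staggered): no non-H gauche contacts → 0.0 kcal/mol.
Max at 120° (4.9 kcal/mol), min at 300° (0.0 kcal/mol); barrier = 4.9 kcal/mol.

4.9 kcal/mol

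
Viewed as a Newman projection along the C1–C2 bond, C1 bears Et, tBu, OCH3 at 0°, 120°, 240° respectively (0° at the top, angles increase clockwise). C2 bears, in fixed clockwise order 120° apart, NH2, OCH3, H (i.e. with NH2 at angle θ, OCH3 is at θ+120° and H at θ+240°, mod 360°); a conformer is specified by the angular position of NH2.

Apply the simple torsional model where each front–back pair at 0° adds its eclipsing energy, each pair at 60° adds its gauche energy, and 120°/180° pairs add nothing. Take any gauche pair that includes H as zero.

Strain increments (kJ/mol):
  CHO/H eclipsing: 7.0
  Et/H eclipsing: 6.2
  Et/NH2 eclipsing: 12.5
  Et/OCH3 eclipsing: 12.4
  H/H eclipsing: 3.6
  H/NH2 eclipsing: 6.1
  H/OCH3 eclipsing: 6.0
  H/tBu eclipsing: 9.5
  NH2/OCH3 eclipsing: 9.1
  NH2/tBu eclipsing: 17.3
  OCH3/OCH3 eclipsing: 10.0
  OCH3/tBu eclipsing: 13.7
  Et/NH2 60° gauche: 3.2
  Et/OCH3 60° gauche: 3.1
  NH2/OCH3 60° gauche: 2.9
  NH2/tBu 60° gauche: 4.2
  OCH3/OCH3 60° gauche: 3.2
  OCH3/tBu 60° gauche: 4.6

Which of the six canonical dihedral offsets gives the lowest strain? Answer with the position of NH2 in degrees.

180°

NH2 at 0° (eclipsed): Et–NH2 eclipsed, tBu–OCH3 eclipsed, OCH3–H eclipsed; 12.5 + 13.7 + 6.0 = 32.2 kJ/mol.
NH2 at 60° (staggered): Et–NH2 gauche, tBu–NH2 gauche, tBu–OCH3 gauche, OCH3–OCH3 gauche; 3.2 + 4.2 + 4.6 + 3.2 = 15.2 kJ/mol.
NH2 at 120° (eclipsed): Et–H eclipsed, tBu–NH2 eclipsed, OCH3–OCH3 eclipsed; 6.2 + 17.3 + 10.0 = 33.5 kJ/mol.
NH2 at 180° (staggered): Et–OCH3 gauche, tBu–NH2 gauche, OCH3–NH2 gauche, OCH3–OCH3 gauche; 3.1 + 4.2 + 2.9 + 3.2 = 13.4 kJ/mol.
NH2 at 240° (eclipsed): Et–OCH3 eclipsed, tBu–H eclipsed, OCH3–NH2 eclipsed; 12.4 + 9.5 + 9.1 = 31.0 kJ/mol.
NH2 at 300° (staggered): Et–NH2 gauche, Et–OCH3 gauche, tBu–OCH3 gauche, OCH3–NH2 gauche; 3.2 + 3.1 + 4.6 + 2.9 = 13.8 kJ/mol.
The minimum (13.4 kJ/mol) occurs with NH2 at 180°.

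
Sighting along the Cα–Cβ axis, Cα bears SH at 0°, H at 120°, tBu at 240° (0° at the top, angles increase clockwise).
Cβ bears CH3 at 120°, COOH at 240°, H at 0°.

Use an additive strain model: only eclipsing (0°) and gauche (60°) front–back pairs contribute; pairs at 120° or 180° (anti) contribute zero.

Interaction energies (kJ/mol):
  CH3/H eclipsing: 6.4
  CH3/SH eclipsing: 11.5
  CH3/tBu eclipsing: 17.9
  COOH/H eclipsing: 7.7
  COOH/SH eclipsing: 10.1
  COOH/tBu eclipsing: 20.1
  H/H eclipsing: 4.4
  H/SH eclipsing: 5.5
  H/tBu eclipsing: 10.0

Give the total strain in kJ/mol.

32.0 kJ/mol

This conformer (eclipsed): SH–H eclipsed, H–CH3 eclipsed, tBu–COOH eclipsed; 5.5 + 6.4 + 20.1 = 32.0 kJ/mol.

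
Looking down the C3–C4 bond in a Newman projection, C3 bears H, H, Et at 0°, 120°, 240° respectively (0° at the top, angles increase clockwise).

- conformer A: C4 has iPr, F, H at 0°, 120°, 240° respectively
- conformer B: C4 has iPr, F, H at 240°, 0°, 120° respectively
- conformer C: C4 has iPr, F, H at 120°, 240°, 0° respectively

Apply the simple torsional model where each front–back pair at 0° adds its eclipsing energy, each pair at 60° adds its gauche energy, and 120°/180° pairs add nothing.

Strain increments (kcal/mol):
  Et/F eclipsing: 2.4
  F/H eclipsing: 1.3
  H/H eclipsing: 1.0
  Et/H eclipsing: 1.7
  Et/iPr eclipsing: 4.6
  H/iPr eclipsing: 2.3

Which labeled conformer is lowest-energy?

A

A (eclipsed): H(0°)/iPr(0°) eclipsed 2.3; H(120°)/F(120°) eclipsed 1.3; Et(240°)/H(240°) eclipsed 1.7 → 5.3 kcal/mol.
B (eclipsed): H(0°)/F(0°) eclipsed 1.3; H(120°)/H(120°) eclipsed 1.0; Et(240°)/iPr(240°) eclipsed 4.6 → 6.9 kcal/mol.
C (eclipsed): H(0°)/H(0°) eclipsed 1.0; H(120°)/iPr(120°) eclipsed 2.3; Et(240°)/F(240°) eclipsed 2.4 → 5.7 kcal/mol.
A has the lowest total (5.3 kcal/mol).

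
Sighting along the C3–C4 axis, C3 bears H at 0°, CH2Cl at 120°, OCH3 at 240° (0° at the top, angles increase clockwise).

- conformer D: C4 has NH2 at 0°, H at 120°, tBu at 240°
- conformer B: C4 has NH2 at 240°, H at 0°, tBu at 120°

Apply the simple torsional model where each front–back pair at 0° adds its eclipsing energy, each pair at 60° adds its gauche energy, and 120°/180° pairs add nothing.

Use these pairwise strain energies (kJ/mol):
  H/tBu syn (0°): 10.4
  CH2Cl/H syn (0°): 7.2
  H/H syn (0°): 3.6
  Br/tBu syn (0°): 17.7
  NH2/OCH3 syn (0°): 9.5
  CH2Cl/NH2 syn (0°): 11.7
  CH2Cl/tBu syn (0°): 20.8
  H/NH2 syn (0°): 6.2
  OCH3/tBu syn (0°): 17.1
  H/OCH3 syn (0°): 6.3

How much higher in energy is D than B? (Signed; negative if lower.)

-3.4 kJ/mol

D (eclipsed): H(0°)/NH2(0°) eclipsed 6.2; CH2Cl(120°)/H(120°) eclipsed 7.2; OCH3(240°)/tBu(240°) eclipsed 17.1 → 30.5 kJ/mol.
B (eclipsed): H(0°)/H(0°) eclipsed 3.6; CH2Cl(120°)/tBu(120°) eclipsed 20.8; OCH3(240°)/NH2(240°) eclipsed 9.5 → 33.9 kJ/mol.
E(D) − E(B) = 30.5 − 33.9 = -3.4 kJ/mol.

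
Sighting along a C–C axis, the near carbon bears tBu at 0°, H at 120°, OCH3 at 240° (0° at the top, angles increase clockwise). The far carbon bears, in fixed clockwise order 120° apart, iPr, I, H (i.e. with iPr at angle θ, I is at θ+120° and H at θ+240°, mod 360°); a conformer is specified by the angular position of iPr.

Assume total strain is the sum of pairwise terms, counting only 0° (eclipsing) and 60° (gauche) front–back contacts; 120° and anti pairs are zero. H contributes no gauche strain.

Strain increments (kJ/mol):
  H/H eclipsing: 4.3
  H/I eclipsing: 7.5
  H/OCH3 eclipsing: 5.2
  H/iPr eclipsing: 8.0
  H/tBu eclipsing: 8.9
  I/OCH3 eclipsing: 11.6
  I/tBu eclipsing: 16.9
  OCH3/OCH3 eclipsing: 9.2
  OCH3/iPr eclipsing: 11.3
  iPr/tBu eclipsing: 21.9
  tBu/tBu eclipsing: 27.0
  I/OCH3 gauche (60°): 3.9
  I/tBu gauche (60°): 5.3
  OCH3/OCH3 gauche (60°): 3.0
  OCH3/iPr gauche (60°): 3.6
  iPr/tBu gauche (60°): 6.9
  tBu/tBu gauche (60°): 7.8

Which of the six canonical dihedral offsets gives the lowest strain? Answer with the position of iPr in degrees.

60°

iPr at 0° (eclipsed): tBu–iPr eclipsed, H–I eclipsed, OCH3–H eclipsed; 21.9 + 7.5 + 5.2 = 34.6 kJ/mol.
iPr at 60° (staggered): tBu–iPr gauche, OCH3–I gauche; 6.9 + 3.9 = 10.8 kJ/mol.
iPr at 120° (eclipsed): tBu–H eclipsed, H–iPr eclipsed, OCH3–I eclipsed; 8.9 + 8.0 + 11.6 = 28.5 kJ/mol.
iPr at 180° (staggered): tBu–I gauche, OCH3–iPr gauche, OCH3–I gauche; 5.3 + 3.6 + 3.9 = 12.8 kJ/mol.
iPr at 240° (eclipsed): tBu–I eclipsed, H–H eclipsed, OCH3–iPr eclipsed; 16.9 + 4.3 + 11.3 = 32.5 kJ/mol.
iPr at 300° (staggered): tBu–iPr gauche, tBu–I gauche, OCH3–iPr gauche; 6.9 + 5.3 + 3.6 = 15.8 kJ/mol.
The minimum (10.8 kJ/mol) occurs with iPr at 60°.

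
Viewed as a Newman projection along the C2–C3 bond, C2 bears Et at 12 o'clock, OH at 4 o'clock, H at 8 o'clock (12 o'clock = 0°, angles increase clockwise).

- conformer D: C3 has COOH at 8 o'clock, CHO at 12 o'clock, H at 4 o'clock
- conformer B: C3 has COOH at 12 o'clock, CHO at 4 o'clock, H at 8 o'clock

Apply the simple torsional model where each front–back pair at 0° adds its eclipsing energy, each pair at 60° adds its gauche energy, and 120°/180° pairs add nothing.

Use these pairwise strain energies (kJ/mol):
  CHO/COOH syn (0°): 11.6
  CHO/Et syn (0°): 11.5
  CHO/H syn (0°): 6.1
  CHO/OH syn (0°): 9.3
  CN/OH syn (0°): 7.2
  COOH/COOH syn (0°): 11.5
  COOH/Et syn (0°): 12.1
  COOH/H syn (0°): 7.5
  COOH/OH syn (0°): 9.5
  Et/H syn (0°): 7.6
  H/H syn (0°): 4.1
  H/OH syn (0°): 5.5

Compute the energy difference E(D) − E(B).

D is eclipsed. Et at 0° is eclipsed with CHO at 0° (11.5); OH at 120° is eclipsed with H at 120° (5.5); H at 240° is eclipsed with COOH at 240° (7.5). Total 24.5 kJ/mol.
B is eclipsed. Et at 0° is eclipsed with COOH at 0° (12.1); OH at 120° is eclipsed with CHO at 120° (9.3); H at 240° is eclipsed with H at 240° (4.1). Total 25.5 kJ/mol.
E(D) − E(B) = 24.5 − 25.5 = -1.0 kJ/mol.

-1.0 kJ/mol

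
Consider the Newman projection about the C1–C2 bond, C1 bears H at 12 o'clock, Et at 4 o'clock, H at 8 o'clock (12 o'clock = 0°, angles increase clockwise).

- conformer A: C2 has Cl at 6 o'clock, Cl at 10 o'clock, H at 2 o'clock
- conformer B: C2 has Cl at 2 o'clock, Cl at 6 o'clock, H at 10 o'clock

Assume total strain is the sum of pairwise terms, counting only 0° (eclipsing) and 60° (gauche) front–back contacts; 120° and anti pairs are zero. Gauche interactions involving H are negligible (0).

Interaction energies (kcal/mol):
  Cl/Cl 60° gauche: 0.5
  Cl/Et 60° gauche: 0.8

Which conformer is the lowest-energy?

A (staggered): Et–Cl gauche; 0.8 = 0.8 kcal/mol.
B (staggered): Et–Cl gauche, Et–Cl gauche; 0.8 + 0.8 = 1.6 kcal/mol.
A has the lowest total (0.8 kcal/mol).

A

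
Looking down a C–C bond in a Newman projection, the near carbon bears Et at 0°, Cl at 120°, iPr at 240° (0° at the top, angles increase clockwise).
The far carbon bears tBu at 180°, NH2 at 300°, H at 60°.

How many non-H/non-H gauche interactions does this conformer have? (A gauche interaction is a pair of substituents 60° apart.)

4

Non-H gauche pairs: Et(0°)/NH2(300°); Cl(120°)/tBu(180°); iPr(240°)/tBu(180°); iPr(240°)/NH2(300°) — 4 interactions.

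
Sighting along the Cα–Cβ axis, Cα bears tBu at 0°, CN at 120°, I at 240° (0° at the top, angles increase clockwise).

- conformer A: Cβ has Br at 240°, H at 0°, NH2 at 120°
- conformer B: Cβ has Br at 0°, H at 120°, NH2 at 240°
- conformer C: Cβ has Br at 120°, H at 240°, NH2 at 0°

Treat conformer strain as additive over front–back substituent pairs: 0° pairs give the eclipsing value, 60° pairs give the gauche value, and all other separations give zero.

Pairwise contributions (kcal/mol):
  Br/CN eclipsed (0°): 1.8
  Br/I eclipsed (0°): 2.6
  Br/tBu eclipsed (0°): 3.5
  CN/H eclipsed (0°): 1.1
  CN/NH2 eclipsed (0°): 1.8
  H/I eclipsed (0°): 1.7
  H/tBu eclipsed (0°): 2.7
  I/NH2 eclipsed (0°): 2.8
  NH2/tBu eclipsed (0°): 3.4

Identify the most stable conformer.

C

A (eclipsed): tBu(0°)/H(0°) eclipsed 2.7; CN(120°)/NH2(120°) eclipsed 1.8; I(240°)/Br(240°) eclipsed 2.6 → 7.1 kcal/mol.
B (eclipsed): tBu(0°)/Br(0°) eclipsed 3.5; CN(120°)/H(120°) eclipsed 1.1; I(240°)/NH2(240°) eclipsed 2.8 → 7.4 kcal/mol.
C (eclipsed): tBu(0°)/NH2(0°) eclipsed 3.4; CN(120°)/Br(120°) eclipsed 1.8; I(240°)/H(240°) eclipsed 1.7 → 6.9 kcal/mol.
C has the lowest total (6.9 kcal/mol).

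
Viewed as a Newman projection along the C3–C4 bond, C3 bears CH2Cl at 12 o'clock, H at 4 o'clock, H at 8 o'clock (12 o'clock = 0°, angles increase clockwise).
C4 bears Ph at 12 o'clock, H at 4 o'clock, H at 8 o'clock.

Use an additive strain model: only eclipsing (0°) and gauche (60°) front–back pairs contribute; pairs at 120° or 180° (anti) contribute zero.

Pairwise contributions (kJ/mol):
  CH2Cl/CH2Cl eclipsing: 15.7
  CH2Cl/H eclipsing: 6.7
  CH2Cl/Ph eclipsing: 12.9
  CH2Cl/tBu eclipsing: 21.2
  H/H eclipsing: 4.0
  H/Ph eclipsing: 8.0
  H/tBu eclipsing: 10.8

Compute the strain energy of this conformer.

20.9 kJ/mol

This conformer is eclipsed. CH2Cl at 0° is eclipsed with Ph at 0° (12.9); H at 120° is eclipsed with H at 120° (4.0); H at 240° is eclipsed with H at 240° (4.0). Total 20.9 kJ/mol.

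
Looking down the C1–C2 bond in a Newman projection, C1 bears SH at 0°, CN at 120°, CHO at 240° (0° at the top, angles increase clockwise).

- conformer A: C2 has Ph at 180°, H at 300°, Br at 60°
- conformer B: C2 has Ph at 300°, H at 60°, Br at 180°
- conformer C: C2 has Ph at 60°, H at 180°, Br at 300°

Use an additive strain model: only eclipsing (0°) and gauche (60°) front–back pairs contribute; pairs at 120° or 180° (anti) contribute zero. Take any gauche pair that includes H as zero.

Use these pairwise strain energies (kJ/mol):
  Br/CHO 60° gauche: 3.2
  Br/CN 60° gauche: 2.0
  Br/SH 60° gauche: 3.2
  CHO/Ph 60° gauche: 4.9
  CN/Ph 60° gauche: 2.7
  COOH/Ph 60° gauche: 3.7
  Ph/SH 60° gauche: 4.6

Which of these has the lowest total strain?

A (staggered): SH(0°)/Br(60°) gauche 3.2; CN(120°)/Ph(180°) gauche 2.7; CN(120°)/Br(60°) gauche 2.0; CHO(240°)/Ph(180°) gauche 4.9 → 12.8 kJ/mol.
B (staggered): SH(0°)/Ph(300°) gauche 4.6; CN(120°)/Br(180°) gauche 2.0; CHO(240°)/Ph(300°) gauche 4.9; CHO(240°)/Br(180°) gauche 3.2 → 14.7 kJ/mol.
C (staggered): SH(0°)/Ph(60°) gauche 4.6; SH(0°)/Br(300°) gauche 3.2; CN(120°)/Ph(60°) gauche 2.7; CHO(240°)/Br(300°) gauche 3.2 → 13.7 kJ/mol.
A has the lowest total (12.8 kJ/mol).

A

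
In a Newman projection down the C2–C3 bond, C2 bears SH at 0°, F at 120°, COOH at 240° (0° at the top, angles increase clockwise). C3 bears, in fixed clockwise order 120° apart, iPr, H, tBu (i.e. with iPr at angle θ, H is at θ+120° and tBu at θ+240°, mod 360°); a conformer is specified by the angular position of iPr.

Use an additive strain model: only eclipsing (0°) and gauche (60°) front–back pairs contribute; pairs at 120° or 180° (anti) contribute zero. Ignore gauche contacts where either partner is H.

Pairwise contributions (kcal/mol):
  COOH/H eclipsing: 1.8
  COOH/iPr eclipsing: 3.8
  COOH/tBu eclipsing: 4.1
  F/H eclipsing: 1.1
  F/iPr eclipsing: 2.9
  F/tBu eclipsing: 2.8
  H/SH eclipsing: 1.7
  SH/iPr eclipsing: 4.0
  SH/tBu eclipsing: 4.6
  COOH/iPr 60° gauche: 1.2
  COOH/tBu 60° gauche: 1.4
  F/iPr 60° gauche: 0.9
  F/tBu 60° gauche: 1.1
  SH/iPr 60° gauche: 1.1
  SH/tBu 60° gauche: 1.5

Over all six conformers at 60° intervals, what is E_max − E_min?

iPr at 0° is eclipsed. SH at 0° is eclipsed with iPr at 0° (4.0); F at 120° is eclipsed with H at 120° (1.1); COOH at 240° is eclipsed with tBu at 240° (4.1). Total 9.2 kcal/mol.
iPr at 60° is staggered. SH at 0° is gauche with iPr at 60° (1.1); SH at 0° is gauche with tBu at 300° (1.5); F at 120° is gauche with iPr at 60° (0.9); COOH at 240° is gauche with tBu at 300° (1.4). Total 4.9 kcal/mol.
iPr at 120° is eclipsed. SH at 0° is eclipsed with tBu at 0° (4.6); F at 120° is eclipsed with iPr at 120° (2.9); COOH at 240° is eclipsed with H at 240° (1.8). Total 9.3 kcal/mol.
iPr at 180° is staggered. SH at 0° is gauche with tBu at 60° (1.5); F at 120° is gauche with iPr at 180° (0.9); F at 120° is gauche with tBu at 60° (1.1); COOH at 240° is gauche with iPr at 180° (1.2). Total 4.7 kcal/mol.
iPr at 240° is eclipsed. SH at 0° is eclipsed with H at 0° (1.7); F at 120° is eclipsed with tBu at 120° (2.8); COOH at 240° is eclipsed with iPr at 240° (3.8). Total 8.3 kcal/mol.
iPr at 300° is staggered. SH at 0° is gauche with iPr at 300° (1.1); F at 120° is gauche with tBu at 180° (1.1); COOH at 240° is gauche with iPr at 300° (1.2); COOH at 240° is gauche with tBu at 180° (1.4). Total 4.8 kcal/mol.
Max at 120° (9.3 kcal/mol), min at 180° (4.7 kcal/mol); barrier = 4.6 kcal/mol.

4.6 kcal/mol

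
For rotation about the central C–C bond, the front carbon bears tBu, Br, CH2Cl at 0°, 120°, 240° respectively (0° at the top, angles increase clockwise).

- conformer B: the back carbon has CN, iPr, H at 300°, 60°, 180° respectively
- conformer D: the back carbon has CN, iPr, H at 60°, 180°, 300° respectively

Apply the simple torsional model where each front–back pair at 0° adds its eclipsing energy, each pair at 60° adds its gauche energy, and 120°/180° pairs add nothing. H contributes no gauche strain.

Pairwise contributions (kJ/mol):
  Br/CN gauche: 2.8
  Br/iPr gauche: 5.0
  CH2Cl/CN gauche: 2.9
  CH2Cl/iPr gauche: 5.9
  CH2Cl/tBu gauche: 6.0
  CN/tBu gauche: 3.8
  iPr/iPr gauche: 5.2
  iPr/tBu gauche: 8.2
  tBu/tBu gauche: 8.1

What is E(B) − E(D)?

B is staggered. tBu at 0° is gauche with CN at 300° (3.8); tBu at 0° is gauche with iPr at 60° (8.2); Br at 120° is gauche with iPr at 60° (5.0); CH2Cl at 240° is gauche with CN at 300° (2.9). Total 19.9 kJ/mol.
D is staggered. tBu at 0° is gauche with CN at 60° (3.8); Br at 120° is gauche with CN at 60° (2.8); Br at 120° is gauche with iPr at 180° (5.0); CH2Cl at 240° is gauche with iPr at 180° (5.9). Total 17.5 kJ/mol.
E(B) − E(D) = 19.9 − 17.5 = +2.4 kJ/mol.

+2.4 kJ/mol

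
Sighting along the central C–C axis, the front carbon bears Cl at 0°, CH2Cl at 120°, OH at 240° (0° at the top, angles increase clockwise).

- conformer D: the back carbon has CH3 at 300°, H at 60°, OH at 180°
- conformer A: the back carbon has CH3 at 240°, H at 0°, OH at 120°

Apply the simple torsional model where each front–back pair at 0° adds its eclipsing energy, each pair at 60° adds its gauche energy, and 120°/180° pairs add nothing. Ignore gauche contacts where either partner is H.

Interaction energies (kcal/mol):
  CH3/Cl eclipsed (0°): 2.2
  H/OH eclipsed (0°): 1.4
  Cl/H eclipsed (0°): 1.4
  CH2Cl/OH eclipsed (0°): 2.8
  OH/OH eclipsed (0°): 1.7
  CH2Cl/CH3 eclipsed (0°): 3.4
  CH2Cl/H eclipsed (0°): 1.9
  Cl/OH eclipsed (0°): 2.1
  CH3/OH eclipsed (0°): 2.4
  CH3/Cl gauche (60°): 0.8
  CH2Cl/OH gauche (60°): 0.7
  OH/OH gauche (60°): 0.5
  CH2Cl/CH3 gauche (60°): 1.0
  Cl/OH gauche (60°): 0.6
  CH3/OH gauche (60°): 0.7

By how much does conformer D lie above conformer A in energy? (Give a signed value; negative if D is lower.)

D is staggered. Cl at 0° is gauche with CH3 at 300° (0.8); CH2Cl at 120° is gauche with OH at 180° (0.7); OH at 240° is gauche with CH3 at 300° (0.7); OH at 240° is gauche with OH at 180° (0.5). Total 2.7 kcal/mol.
A is eclipsed. Cl at 0° is eclipsed with H at 0° (1.4); CH2Cl at 120° is eclipsed with OH at 120° (2.8); OH at 240° is eclipsed with CH3 at 240° (2.4). Total 6.6 kcal/mol.
E(D) − E(A) = 2.7 − 6.6 = -3.9 kcal/mol.

-3.9 kcal/mol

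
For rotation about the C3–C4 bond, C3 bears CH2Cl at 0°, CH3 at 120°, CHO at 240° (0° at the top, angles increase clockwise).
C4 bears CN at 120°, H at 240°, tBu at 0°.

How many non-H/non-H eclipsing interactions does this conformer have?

2

Non-H eclipsing pairs: CH2Cl(0°)/tBu(0°); CH3(120°)/CN(120°) — 2 interactions.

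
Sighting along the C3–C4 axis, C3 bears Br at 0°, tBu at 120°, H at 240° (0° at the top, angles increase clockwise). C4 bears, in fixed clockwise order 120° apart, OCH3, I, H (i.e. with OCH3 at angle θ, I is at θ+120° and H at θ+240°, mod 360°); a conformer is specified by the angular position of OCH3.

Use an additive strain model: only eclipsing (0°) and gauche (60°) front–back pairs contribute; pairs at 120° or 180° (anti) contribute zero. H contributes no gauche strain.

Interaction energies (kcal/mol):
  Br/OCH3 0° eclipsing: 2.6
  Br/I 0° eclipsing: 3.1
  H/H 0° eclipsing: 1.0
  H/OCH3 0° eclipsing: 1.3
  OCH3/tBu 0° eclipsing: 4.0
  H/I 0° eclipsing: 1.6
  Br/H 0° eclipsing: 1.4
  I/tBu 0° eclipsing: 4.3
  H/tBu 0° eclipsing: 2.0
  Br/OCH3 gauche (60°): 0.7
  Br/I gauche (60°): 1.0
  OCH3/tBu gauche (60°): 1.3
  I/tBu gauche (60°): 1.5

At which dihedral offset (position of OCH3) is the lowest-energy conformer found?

180°

OCH3 at 0° (eclipsed): Br–OCH3 eclipsed, tBu–I eclipsed, H–H eclipsed; 2.6 + 4.3 + 1.0 = 7.9 kcal/mol.
OCH3 at 60° (staggered): Br–OCH3 gauche, tBu–OCH3 gauche, tBu–I gauche; 0.7 + 1.3 + 1.5 = 3.5 kcal/mol.
OCH3 at 120° (eclipsed): Br–H eclipsed, tBu–OCH3 eclipsed, H–I eclipsed; 1.4 + 4.0 + 1.6 = 7.0 kcal/mol.
OCH3 at 180° (staggered): Br–I gauche, tBu–OCH3 gauche; 1.0 + 1.3 = 2.3 kcal/mol.
OCH3 at 240° (eclipsed): Br–I eclipsed, tBu–H eclipsed, H–OCH3 eclipsed; 3.1 + 2.0 + 1.3 = 6.4 kcal/mol.
OCH3 at 300° (staggered): Br–OCH3 gauche, Br–I gauche, tBu–I gauche; 0.7 + 1.0 + 1.5 = 3.2 kcal/mol.
The minimum (2.3 kcal/mol) occurs with OCH3 at 180°.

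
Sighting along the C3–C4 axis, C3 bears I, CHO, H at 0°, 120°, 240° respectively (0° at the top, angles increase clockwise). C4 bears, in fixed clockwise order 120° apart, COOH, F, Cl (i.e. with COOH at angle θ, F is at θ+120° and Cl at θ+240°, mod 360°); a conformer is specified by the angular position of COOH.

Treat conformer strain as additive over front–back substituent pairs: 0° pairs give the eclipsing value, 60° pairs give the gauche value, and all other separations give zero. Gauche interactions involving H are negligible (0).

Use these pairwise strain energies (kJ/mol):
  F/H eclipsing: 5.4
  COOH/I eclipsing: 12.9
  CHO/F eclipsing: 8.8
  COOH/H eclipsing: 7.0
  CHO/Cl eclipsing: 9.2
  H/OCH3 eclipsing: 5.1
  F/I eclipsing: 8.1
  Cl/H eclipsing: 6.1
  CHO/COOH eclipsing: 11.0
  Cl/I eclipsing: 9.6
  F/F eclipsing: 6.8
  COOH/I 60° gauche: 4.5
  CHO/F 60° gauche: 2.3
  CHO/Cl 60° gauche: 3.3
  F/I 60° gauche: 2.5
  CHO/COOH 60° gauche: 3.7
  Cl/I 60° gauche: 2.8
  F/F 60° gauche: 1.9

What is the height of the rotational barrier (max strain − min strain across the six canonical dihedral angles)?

COOH at 0° (eclipsed): I(0°)/COOH(0°) eclipsed 12.9; CHO(120°)/F(120°) eclipsed 8.8; H(240°)/Cl(240°) eclipsed 6.1 → 27.8 kJ/mol.
COOH at 60° (staggered): I(0°)/COOH(60°) gauche 4.5; I(0°)/Cl(300°) gauche 2.8; CHO(120°)/COOH(60°) gauche 3.7; CHO(120°)/F(180°) gauche 2.3 → 13.3 kJ/mol.
COOH at 120° (eclipsed): I(0°)/Cl(0°) eclipsed 9.6; CHO(120°)/COOH(120°) eclipsed 11.0; H(240°)/F(240°) eclipsed 5.4 → 26.0 kJ/mol.
COOH at 180° (staggered): I(0°)/F(300°) gauche 2.5; I(0°)/Cl(60°) gauche 2.8; CHO(120°)/COOH(180°) gauche 3.7; CHO(120°)/Cl(60°) gauche 3.3 → 12.3 kJ/mol.
COOH at 240° (eclipsed): I(0°)/F(0°) eclipsed 8.1; CHO(120°)/Cl(120°) eclipsed 9.2; H(240°)/COOH(240°) eclipsed 7.0 → 24.3 kJ/mol.
COOH at 300° (staggered): I(0°)/COOH(300°) gauche 4.5; I(0°)/F(60°) gauche 2.5; CHO(120°)/F(60°) gauche 2.3; CHO(120°)/Cl(180°) gauche 3.3 → 12.6 kJ/mol.
Max at 0° (27.8 kJ/mol), min at 180° (12.3 kJ/mol); barrier = 15.5 kJ/mol.

15.5 kJ/mol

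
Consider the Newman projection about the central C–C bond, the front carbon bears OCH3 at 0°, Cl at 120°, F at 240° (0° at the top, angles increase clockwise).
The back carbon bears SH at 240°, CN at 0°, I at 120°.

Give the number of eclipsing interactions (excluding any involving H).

3

Non-H eclipsing pairs: OCH3(0°)/CN(0°); Cl(120°)/I(120°); F(240°)/SH(240°) — 3 interactions.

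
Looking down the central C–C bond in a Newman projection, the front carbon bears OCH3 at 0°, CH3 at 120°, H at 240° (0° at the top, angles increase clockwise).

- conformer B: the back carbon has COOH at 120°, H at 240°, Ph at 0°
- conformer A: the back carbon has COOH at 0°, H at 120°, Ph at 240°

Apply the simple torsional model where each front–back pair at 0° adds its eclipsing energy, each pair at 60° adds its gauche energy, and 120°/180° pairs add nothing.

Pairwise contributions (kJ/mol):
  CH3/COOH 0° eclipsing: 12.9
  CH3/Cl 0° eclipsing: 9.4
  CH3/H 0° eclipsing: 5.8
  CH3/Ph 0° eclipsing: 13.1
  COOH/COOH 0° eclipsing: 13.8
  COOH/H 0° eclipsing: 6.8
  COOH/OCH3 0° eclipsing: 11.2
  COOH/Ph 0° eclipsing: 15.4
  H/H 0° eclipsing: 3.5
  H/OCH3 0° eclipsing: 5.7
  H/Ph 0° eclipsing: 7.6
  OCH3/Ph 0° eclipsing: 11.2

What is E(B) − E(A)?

+3.0 kJ/mol

B (eclipsed): OCH3–Ph eclipsed, CH3–COOH eclipsed, H–H eclipsed; 11.2 + 12.9 + 3.5 = 27.6 kJ/mol.
A (eclipsed): OCH3–COOH eclipsed, CH3–H eclipsed, H–Ph eclipsed; 11.2 + 5.8 + 7.6 = 24.6 kJ/mol.
E(B) − E(A) = 27.6 − 24.6 = +3.0 kJ/mol.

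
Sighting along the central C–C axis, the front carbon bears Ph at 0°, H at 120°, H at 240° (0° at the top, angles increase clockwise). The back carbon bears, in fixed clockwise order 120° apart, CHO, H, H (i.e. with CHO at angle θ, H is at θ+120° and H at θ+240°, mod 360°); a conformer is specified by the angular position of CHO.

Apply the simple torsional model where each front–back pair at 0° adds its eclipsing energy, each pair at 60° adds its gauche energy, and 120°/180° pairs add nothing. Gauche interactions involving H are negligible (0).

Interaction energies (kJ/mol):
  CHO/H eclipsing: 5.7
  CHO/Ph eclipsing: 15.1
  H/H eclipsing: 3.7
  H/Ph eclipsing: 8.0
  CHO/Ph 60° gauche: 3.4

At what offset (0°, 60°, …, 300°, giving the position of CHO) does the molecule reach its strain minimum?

CHO at 0° is eclipsed. Ph at 0° is eclipsed with CHO at 0° (15.1); H at 120° is eclipsed with H at 120° (3.7); H at 240° is eclipsed with H at 240° (3.7). Total 22.5 kJ/mol.
CHO at 60° is staggered. Ph at 0° is gauche with CHO at 60° (3.4). Total 3.4 kJ/mol.
CHO at 120° is eclipsed. Ph at 0° is eclipsed with H at 0° (8.0); H at 120° is eclipsed with CHO at 120° (5.7); H at 240° is eclipsed with H at 240° (3.7). Total 17.4 kJ/mol.
CHO at 180° (staggered): no non-H gauche contacts → 0.0 kJ/mol.
CHO at 240° is eclipsed. Ph at 0° is eclipsed with H at 0° (8.0); H at 120° is eclipsed with H at 120° (3.7); H at 240° is eclipsed with CHO at 240° (5.7). Total 17.4 kJ/mol.
CHO at 300° is staggered. Ph at 0° is gauche with CHO at 300° (3.4). Total 3.4 kJ/mol.
The minimum (0.0 kJ/mol) occurs with CHO at 180°.

180°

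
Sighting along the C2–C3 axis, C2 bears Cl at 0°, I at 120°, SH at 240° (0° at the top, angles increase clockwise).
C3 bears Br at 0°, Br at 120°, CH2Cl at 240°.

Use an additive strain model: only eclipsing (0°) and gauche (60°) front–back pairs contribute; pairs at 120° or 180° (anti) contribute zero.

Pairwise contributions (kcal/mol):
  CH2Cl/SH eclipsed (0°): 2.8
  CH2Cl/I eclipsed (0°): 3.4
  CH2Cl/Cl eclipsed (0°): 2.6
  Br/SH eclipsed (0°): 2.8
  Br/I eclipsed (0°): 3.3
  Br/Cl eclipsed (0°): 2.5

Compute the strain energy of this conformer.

8.6 kcal/mol

This conformer (eclipsed): Cl–Br eclipsed, I–Br eclipsed, SH–CH2Cl eclipsed; 2.5 + 3.3 + 2.8 = 8.6 kcal/mol.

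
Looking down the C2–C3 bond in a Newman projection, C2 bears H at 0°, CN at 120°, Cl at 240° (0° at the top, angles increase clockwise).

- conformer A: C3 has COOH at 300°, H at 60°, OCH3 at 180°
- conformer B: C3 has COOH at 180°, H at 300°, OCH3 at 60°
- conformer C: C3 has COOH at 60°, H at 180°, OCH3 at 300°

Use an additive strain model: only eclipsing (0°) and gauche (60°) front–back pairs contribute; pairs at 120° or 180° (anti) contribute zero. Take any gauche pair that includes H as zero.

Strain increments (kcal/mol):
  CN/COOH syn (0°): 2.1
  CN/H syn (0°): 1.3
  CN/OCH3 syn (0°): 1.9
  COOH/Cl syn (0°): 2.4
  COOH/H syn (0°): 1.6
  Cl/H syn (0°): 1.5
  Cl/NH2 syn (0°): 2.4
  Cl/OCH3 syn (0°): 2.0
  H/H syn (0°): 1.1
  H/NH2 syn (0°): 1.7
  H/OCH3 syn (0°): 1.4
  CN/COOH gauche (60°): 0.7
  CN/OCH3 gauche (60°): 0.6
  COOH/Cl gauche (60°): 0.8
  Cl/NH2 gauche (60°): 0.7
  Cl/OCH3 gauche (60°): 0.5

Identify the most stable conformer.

C

A (staggered): CN(120°)/OCH3(180°) gauche 0.6; Cl(240°)/COOH(300°) gauche 0.8; Cl(240°)/OCH3(180°) gauche 0.5 → 1.9 kcal/mol.
B (staggered): CN(120°)/COOH(180°) gauche 0.7; CN(120°)/OCH3(60°) gauche 0.6; Cl(240°)/COOH(180°) gauche 0.8 → 2.1 kcal/mol.
C (staggered): CN(120°)/COOH(60°) gauche 0.7; Cl(240°)/OCH3(300°) gauche 0.5 → 1.2 kcal/mol.
C has the lowest total (1.2 kcal/mol).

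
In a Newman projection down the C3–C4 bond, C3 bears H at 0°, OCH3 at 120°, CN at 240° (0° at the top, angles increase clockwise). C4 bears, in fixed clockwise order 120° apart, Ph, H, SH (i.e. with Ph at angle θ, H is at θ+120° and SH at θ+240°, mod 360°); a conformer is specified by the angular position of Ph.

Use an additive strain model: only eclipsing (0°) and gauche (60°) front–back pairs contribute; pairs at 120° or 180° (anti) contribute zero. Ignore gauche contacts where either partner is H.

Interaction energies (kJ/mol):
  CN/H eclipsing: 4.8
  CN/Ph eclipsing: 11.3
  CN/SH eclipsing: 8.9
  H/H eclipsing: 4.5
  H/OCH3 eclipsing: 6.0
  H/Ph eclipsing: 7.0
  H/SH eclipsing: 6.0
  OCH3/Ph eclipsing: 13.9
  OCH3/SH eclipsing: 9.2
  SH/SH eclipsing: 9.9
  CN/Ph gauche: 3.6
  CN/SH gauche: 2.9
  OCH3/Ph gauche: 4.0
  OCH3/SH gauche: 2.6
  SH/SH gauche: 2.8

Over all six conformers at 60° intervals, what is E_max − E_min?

Ph at 0° (eclipsed): H(0°)/Ph(0°) eclipsed 7.0; OCH3(120°)/H(120°) eclipsed 6.0; CN(240°)/SH(240°) eclipsed 8.9 → 21.9 kJ/mol.
Ph at 60° (staggered): OCH3(120°)/Ph(60°) gauche 4.0; CN(240°)/SH(300°) gauche 2.9 → 6.9 kJ/mol.
Ph at 120° (eclipsed): H(0°)/SH(0°) eclipsed 6.0; OCH3(120°)/Ph(120°) eclipsed 13.9; CN(240°)/H(240°) eclipsed 4.8 → 24.7 kJ/mol.
Ph at 180° (staggered): OCH3(120°)/Ph(180°) gauche 4.0; OCH3(120°)/SH(60°) gauche 2.6; CN(240°)/Ph(180°) gauche 3.6 → 10.2 kJ/mol.
Ph at 240° (eclipsed): H(0°)/H(0°) eclipsed 4.5; OCH3(120°)/SH(120°) eclipsed 9.2; CN(240°)/Ph(240°) eclipsed 11.3 → 25.0 kJ/mol.
Ph at 300° (staggered): OCH3(120°)/SH(180°) gauche 2.6; CN(240°)/Ph(300°) gauche 3.6; CN(240°)/SH(180°) gauche 2.9 → 9.1 kJ/mol.
Max at 240° (25.0 kJ/mol), min at 60° (6.9 kJ/mol); barrier = 18.1 kJ/mol.

18.1 kJ/mol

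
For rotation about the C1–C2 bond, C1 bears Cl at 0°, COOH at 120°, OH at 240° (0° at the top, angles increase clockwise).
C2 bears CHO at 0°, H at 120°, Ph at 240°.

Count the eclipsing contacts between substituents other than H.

Non-H eclipsing pairs: Cl(0°)/CHO(0°); OH(240°)/Ph(240°) — 2 interactions.

2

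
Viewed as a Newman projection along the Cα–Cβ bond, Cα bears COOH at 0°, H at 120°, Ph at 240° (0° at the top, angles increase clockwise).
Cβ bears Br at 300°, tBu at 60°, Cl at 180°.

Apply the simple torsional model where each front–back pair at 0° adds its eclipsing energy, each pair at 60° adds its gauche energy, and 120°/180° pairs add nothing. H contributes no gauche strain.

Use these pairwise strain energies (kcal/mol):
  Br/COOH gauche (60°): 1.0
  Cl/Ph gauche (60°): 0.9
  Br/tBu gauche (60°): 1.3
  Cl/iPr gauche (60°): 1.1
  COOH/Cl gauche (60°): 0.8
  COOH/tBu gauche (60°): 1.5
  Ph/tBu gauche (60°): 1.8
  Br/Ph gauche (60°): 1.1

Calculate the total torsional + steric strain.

This conformer (staggered): COOH–Br gauche, COOH–tBu gauche, Ph–Br gauche, Ph–Cl gauche; 1.0 + 1.5 + 1.1 + 0.9 = 4.5 kcal/mol.

4.5 kcal/mol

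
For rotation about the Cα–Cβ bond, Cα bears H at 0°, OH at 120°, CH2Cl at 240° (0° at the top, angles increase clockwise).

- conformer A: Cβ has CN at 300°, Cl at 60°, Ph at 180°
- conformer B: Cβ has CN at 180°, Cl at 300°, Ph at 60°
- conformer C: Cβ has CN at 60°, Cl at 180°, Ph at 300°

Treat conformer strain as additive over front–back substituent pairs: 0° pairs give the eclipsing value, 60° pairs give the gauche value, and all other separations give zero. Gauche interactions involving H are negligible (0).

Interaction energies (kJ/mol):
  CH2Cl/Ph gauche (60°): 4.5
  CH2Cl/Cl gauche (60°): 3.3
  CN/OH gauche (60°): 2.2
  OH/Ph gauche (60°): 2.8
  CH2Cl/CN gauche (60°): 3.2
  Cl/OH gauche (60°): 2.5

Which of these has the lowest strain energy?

A (staggered): OH(120°)/Cl(60°) gauche 2.5; OH(120°)/Ph(180°) gauche 2.8; CH2Cl(240°)/CN(300°) gauche 3.2; CH2Cl(240°)/Ph(180°) gauche 4.5 → 13.0 kJ/mol.
B (staggered): OH(120°)/CN(180°) gauche 2.2; OH(120°)/Ph(60°) gauche 2.8; CH2Cl(240°)/CN(180°) gauche 3.2; CH2Cl(240°)/Cl(300°) gauche 3.3 → 11.5 kJ/mol.
C (staggered): OH(120°)/CN(60°) gauche 2.2; OH(120°)/Cl(180°) gauche 2.5; CH2Cl(240°)/Cl(180°) gauche 3.3; CH2Cl(240°)/Ph(300°) gauche 4.5 → 12.5 kJ/mol.
B has the lowest total (11.5 kJ/mol).

B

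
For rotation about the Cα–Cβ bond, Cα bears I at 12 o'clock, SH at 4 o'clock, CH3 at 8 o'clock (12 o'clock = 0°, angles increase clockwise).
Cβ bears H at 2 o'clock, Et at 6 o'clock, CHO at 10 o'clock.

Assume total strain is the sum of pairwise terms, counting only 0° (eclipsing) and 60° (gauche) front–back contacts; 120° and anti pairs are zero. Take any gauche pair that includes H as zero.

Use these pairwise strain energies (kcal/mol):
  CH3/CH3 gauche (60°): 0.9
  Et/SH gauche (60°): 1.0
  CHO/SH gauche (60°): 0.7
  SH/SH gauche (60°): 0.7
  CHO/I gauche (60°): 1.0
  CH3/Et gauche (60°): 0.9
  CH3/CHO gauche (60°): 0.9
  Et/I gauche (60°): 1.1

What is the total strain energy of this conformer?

3.8 kcal/mol

This conformer (staggered): I–CHO gauche, SH–Et gauche, CH3–Et gauche, CH3–CHO gauche; 1.0 + 1.0 + 0.9 + 0.9 = 3.8 kcal/mol.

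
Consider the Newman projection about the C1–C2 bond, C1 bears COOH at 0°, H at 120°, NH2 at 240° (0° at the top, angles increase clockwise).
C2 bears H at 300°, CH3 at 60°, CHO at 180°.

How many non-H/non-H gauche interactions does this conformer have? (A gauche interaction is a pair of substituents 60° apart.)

Non-H gauche pairs: COOH(0°)/CH3(60°); NH2(240°)/CHO(180°) — 2 interactions.

2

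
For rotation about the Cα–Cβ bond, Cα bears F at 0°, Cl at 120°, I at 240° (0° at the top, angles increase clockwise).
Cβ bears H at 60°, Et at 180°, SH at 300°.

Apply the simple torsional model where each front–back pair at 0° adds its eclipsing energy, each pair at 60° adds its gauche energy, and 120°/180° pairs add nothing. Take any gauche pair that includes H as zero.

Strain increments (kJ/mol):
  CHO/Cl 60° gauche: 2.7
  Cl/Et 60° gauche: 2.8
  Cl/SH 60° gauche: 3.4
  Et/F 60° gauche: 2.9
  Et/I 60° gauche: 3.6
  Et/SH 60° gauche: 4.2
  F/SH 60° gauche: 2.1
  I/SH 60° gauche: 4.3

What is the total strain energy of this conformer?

12.8 kJ/mol

This conformer is staggered. F at 0° is gauche with SH at 300° (2.1); Cl at 120° is gauche with Et at 180° (2.8); I at 240° is gauche with Et at 180° (3.6); I at 240° is gauche with SH at 300° (4.3). Total 12.8 kJ/mol.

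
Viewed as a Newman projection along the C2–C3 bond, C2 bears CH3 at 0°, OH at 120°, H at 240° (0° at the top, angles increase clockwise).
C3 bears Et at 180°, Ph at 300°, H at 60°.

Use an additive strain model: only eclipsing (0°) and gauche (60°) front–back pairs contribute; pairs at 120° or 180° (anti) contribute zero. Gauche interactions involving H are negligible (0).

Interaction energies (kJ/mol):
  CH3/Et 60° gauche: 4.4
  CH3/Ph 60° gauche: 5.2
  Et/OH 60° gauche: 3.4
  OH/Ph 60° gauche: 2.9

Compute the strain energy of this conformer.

8.6 kJ/mol

This conformer (staggered): CH3–Ph gauche, OH–Et gauche; 5.2 + 3.4 = 8.6 kJ/mol.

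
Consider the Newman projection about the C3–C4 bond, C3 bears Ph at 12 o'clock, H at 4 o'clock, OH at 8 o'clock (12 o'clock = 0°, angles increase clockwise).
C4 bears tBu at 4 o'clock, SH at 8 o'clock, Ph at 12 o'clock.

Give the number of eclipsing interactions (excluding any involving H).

2

Non-H eclipsing pairs: Ph(0°)/Ph(0°); OH(240°)/SH(240°) — 2 interactions.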